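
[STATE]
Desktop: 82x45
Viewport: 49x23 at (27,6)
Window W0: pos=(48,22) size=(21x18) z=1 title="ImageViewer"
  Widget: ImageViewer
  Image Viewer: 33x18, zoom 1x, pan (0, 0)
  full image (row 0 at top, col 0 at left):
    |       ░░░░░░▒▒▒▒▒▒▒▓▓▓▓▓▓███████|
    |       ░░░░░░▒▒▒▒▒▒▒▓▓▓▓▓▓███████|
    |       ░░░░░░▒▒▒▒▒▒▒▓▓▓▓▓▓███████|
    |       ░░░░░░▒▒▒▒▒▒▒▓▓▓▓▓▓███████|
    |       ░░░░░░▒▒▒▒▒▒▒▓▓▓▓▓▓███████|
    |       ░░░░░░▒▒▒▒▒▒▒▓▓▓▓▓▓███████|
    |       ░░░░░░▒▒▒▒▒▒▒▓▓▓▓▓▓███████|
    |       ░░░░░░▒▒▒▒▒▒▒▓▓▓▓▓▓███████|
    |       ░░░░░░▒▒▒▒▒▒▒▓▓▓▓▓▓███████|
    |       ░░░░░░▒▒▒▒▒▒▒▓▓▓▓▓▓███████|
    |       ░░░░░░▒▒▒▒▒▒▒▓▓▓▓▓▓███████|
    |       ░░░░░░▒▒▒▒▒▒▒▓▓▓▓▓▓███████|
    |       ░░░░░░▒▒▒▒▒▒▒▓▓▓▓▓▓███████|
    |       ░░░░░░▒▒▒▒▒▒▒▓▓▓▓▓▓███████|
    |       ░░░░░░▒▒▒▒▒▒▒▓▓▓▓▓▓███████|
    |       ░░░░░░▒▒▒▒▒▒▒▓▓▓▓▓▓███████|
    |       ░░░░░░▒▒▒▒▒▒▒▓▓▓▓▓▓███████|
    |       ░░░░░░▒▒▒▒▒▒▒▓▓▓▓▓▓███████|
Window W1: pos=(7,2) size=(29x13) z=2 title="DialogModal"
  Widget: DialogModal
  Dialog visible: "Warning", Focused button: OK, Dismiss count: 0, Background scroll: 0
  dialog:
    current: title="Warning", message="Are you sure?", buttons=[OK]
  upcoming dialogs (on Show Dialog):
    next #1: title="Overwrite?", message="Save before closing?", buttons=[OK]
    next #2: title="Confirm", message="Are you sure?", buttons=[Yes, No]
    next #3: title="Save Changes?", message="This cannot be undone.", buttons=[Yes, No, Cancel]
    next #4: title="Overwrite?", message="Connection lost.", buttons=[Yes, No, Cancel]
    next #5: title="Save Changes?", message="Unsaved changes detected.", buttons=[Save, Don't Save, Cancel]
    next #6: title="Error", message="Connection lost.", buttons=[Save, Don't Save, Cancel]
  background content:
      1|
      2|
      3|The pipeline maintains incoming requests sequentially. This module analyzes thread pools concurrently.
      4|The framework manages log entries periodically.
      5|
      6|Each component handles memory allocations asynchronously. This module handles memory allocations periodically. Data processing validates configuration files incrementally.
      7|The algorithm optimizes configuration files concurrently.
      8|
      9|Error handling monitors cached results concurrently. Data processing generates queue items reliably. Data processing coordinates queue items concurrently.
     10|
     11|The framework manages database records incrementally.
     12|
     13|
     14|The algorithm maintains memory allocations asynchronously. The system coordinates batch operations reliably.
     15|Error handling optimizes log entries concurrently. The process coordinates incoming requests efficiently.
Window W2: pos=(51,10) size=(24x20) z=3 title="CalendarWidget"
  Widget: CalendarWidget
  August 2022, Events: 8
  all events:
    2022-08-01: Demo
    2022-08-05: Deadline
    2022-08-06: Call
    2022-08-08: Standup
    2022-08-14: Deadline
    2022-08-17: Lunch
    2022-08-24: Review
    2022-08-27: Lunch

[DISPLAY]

        ┃                                        
──┐ inco┃                                        
  │log e┃                                        
? │     ┃                                        
  │ memo┃               ┏━━━━━━━━━━━━━━━━━━━━━━┓ 
──┘s con┃               ┃ CalendarWidget       ┃ 
        ┃               ┠──────────────────────┨ 
tors cac┃               ┃     August 2022      ┃ 
━━━━━━━━┛               ┃Mo Tu We Th Fr Sa Su  ┃ 
                        ┃ 1*  2  3  4  5*  6*  ┃ 
                        ┃ 8*  9 10 11 12 13 14*┃ 
                        ┃15 16 17* 18 19 20 21 ┃ 
                        ┃22 23 24* 25 26 27* 28┃ 
                        ┃29 30 31              ┃ 
                        ┃                      ┃ 
                        ┃                      ┃ 
                     ┏━━┃                      ┃ 
                     ┃ I┃                      ┃ 
                     ┠──┃                      ┃ 
                     ┃  ┃                      ┃ 
                     ┃  ┃                      ┃ 
                     ┃  ┃                      ┃ 
                     ┃  ┃                      ┃ 


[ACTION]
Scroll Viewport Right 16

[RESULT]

  ┃                                              
co┃                                              
 e┃                                              
  ┃                                              
mo┃               ┏━━━━━━━━━━━━━━━━━━━━━━┓       
on┃               ┃ CalendarWidget       ┃       
  ┃               ┠──────────────────────┨       
ac┃               ┃     August 2022      ┃       
━━┛               ┃Mo Tu We Th Fr Sa Su  ┃       
                  ┃ 1*  2  3  4  5*  6*  ┃       
                  ┃ 8*  9 10 11 12 13 14*┃       
                  ┃15 16 17* 18 19 20 21 ┃       
                  ┃22 23 24* 25 26 27* 28┃       
                  ┃29 30 31              ┃       
                  ┃                      ┃       
                  ┃                      ┃       
               ┏━━┃                      ┃       
               ┃ I┃                      ┃       
               ┠──┃                      ┃       
               ┃  ┃                      ┃       
               ┃  ┃                      ┃       
               ┃  ┃                      ┃       
               ┃  ┃                      ┃       


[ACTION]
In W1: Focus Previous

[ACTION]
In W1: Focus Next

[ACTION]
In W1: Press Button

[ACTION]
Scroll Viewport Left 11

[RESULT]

             ┃                                   
aintains inco┃                                   
manages log e┃                                   
             ┃                                   
 handles memo┃               ┏━━━━━━━━━━━━━━━━━━━
optimizes con┃               ┃ CalendarWidget    
             ┃               ┠───────────────────
 monitors cac┃               ┃     August 2022   
━━━━━━━━━━━━━┛               ┃Mo Tu We Th Fr Sa S
                             ┃ 1*  2  3  4  5*  6
                             ┃ 8*  9 10 11 12 13 
                             ┃15 16 17* 18 19 20 
                             ┃22 23 24* 25 26 27*
                             ┃29 30 31           
                             ┃                   
                             ┃                   
                          ┏━━┃                   
                          ┃ I┃                   
                          ┠──┃                   
                          ┃  ┃                   
                          ┃  ┃                   
                          ┃  ┃                   
                          ┃  ┃                   


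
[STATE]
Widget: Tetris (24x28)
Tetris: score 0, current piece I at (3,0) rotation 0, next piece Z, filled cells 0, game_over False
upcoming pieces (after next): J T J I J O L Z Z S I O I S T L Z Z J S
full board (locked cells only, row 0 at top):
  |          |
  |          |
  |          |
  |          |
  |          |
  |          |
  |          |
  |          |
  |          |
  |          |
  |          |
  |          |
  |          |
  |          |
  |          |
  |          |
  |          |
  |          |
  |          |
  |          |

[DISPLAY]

   ████   │Next:        
          │▓▓           
          │ ▓▓          
          │             
          │             
          │             
          │Score:       
          │0            
          │             
          │             
          │             
          │             
          │             
          │             
          │             
          │             
          │             
          │             
          │             
          │             
          │             
          │             
          │             
          │             
          │             
          │             
          │             
          │             


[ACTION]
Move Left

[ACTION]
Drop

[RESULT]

          │Next:        
  ████    │▓▓           
          │ ▓▓          
          │             
          │             
          │             
          │Score:       
          │0            
          │             
          │             
          │             
          │             
          │             
          │             
          │             
          │             
          │             
          │             
          │             
          │             
          │             
          │             
          │             
          │             
          │             
          │             
          │             
          │             


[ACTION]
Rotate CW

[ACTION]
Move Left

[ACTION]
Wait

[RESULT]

          │Next:        
          │▓▓           
 █        │ ▓▓          
 █        │             
 █        │             
 █        │             
          │Score:       
          │0            
          │             
          │             
          │             
          │             
          │             
          │             
          │             
          │             
          │             
          │             
          │             
          │             
          │             
          │             
          │             
          │             
          │             
          │             
          │             
          │             


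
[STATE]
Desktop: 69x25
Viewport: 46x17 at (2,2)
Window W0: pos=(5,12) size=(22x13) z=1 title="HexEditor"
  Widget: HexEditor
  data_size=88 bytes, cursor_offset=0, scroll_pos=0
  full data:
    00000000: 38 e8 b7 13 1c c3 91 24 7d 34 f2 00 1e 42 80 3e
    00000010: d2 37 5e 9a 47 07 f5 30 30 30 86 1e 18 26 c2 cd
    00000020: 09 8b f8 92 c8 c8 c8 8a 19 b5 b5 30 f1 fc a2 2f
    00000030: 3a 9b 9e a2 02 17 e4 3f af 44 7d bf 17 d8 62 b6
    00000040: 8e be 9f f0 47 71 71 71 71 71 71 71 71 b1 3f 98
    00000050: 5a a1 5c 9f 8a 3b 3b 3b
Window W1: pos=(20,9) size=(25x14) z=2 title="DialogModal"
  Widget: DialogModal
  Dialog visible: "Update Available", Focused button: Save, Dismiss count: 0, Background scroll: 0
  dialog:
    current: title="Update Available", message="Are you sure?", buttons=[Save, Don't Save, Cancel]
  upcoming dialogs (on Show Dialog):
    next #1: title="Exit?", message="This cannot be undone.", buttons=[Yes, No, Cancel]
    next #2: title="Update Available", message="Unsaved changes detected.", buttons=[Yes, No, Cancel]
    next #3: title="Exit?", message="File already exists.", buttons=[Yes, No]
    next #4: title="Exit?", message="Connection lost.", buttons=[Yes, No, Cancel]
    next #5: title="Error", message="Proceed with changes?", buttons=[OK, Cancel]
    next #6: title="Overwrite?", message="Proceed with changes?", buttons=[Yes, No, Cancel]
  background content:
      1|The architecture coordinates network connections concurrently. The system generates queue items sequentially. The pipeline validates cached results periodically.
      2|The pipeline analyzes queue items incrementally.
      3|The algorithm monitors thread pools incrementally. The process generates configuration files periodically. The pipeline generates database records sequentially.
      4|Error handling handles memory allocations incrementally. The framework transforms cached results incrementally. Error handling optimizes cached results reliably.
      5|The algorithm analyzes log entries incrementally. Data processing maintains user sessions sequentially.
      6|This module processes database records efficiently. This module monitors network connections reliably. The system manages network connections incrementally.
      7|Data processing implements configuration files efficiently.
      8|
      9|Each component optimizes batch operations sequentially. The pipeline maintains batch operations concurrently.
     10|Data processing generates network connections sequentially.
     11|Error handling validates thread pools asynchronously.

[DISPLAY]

                                              
                                              
                                              
                                              
                                              
                                              
                                              
                  ┏━━━━━━━━━━━━━━━━━━━━━━━┓   
                  ┃ DialogModal           ┃   
                  ┠───────────────────────┨   
   ┏━━━━━━━━━━━━━━┃The architecture coordi┃   
   ┃ HexEditor    ┃The pipeline analyzes q┃   
   ┠──────────────┃Th┌─────────────────┐s ┃   
   ┃00000000  38 e┃Er│ Update Available│s ┃   
   ┃00000010  d2 3┃Th│  Are you sure?  │s ┃   
   ┃00000020  09 8┃Th│[Save]  Don't Sav│ d┃   
   ┃00000030  3a 9┃Da└─────────────────┘me┃   


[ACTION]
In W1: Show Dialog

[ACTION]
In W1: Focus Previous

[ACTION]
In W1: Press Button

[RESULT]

                                              
                                              
                                              
                                              
                                              
                                              
                                              
                  ┏━━━━━━━━━━━━━━━━━━━━━━━┓   
                  ┃ DialogModal           ┃   
                  ┠───────────────────────┨   
   ┏━━━━━━━━━━━━━━┃The architecture coordi┃   
   ┃ HexEditor    ┃The pipeline analyzes q┃   
   ┠──────────────┃The algorithm monitors ┃   
   ┃00000000  38 e┃Error handling handles ┃   
   ┃00000010  d2 3┃The algorithm analyzes ┃   
   ┃00000020  09 8┃This module processes d┃   
   ┃00000030  3a 9┃Data processing impleme┃   


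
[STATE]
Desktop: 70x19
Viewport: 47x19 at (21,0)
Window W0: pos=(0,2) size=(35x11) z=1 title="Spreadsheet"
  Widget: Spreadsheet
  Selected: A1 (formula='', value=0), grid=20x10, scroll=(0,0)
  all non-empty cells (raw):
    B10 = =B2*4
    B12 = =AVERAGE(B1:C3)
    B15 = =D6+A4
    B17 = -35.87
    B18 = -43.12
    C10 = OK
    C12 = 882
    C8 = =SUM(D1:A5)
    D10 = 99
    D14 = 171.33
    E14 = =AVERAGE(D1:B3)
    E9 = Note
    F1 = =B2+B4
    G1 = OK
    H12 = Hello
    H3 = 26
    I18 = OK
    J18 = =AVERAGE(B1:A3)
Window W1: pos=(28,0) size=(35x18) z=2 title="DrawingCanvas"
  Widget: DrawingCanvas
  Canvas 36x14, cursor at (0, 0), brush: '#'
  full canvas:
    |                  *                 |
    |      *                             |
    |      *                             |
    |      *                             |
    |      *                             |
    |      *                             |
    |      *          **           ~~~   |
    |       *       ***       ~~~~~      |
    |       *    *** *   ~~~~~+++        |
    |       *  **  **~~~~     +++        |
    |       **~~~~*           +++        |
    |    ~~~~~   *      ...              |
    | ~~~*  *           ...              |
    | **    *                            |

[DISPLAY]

       ┏━━━━━━━━━━━━━━━━━━━━━━━━━━━━━━━━━┓     
       ┃ DrawingCanvas                   ┃     
━━━━━━━┠─────────────────────────────────┨     
       ┃+                 *              ┃     
───────┃      *                          ┃     
       ┃      *                          ┃     
   C   ┃      *                          ┃     
-------┃      *                          ┃     
       ┃      *                          ┃     
       ┃      *          **           ~~~┃     
       ┃       *       ***       ~~~~~   ┃     
       ┃       *    *** *   ~~~~~+++     ┃     
━━━━━━━┃       *  **  **~~~~     +++     ┃     
       ┃       **~~~~*           +++     ┃     
       ┃    ~~~~~   *      ...           ┃     
       ┃ ~~~*  *           ...           ┃     
       ┃ **    *                         ┃     
       ┗━━━━━━━━━━━━━━━━━━━━━━━━━━━━━━━━━┛     
                                               


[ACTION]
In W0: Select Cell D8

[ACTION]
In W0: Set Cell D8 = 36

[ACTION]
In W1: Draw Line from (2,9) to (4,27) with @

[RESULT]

       ┏━━━━━━━━━━━━━━━━━━━━━━━━━━━━━━━━━┓     
       ┃ DrawingCanvas                   ┃     
━━━━━━━┠─────────────────────────────────┨     
       ┃+                 *              ┃     
───────┃      *                          ┃     
       ┃      *  @@@@@                   ┃     
   C   ┃      *       @@@@@@@@@          ┃     
-------┃      *                @@@@@     ┃     
       ┃      *                          ┃     
       ┃      *          **           ~~~┃     
       ┃       *       ***       ~~~~~   ┃     
       ┃       *    *** *   ~~~~~+++     ┃     
━━━━━━━┃       *  **  **~~~~     +++     ┃     
       ┃       **~~~~*           +++     ┃     
       ┃    ~~~~~   *      ...           ┃     
       ┃ ~~~*  *           ...           ┃     
       ┃ **    *                         ┃     
       ┗━━━━━━━━━━━━━━━━━━━━━━━━━━━━━━━━━┛     
                                               


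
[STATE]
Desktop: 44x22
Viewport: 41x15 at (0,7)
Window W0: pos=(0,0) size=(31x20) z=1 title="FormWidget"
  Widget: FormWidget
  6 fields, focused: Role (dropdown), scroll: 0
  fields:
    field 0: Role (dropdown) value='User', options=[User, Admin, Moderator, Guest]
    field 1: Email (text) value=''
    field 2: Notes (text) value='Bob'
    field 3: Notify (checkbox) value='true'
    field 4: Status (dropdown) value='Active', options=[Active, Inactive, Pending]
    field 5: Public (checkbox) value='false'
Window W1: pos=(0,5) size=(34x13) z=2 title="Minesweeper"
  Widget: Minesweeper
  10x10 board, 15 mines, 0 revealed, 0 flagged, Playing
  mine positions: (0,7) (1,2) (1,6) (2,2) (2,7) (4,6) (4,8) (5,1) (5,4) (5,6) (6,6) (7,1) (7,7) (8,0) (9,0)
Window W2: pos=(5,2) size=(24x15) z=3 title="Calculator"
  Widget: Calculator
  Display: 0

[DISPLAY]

┠────┃│ 7 │ 8 │ 9 │ ÷ │     ┃────┨       
┃■■■■┃├───┼───┼───┼───┤     ┃    ┃       
┃■■■■┃│ 4 │ 5 │ 6 │ × │     ┃    ┃       
┃■■■■┃├───┼───┼───┼───┤     ┃    ┃       
┃■■■■┃│ 1 │ 2 │ 3 │ - │     ┃    ┃       
┃■■■■┃├───┼───┼───┼───┤     ┃    ┃       
┃■■■■┃│ 0 │ . │ = │ + │     ┃    ┃       
┃■■■■┃├───┼───┼───┼───┤     ┃    ┃       
┃■■■■┃│ C │ MC│ MR│ M+│     ┃    ┃       
┃■■■■┗━━━━━━━━━━━━━━━━━━━━━━┛    ┃       
┗━━━━━━━━━━━━━━━━━━━━━━━━━━━━━━━━┛       
┃                             ┃          
┗━━━━━━━━━━━━━━━━━━━━━━━━━━━━━┛          
                                         
                                         


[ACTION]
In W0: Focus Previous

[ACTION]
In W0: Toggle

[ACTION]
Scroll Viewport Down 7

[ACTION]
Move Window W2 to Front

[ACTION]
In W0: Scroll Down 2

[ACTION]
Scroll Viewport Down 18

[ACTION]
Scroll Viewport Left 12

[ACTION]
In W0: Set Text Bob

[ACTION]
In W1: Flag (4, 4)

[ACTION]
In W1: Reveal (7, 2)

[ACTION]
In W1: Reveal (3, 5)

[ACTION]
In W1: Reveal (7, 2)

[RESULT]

┠────┃│ 7 │ 8 │ 9 │ ÷ │     ┃────┨       
┃■■■■┃├───┼───┼───┼───┤     ┃    ┃       
┃■■■■┃│ 4 │ 5 │ 6 │ × │     ┃    ┃       
┃■■■■┃├───┼───┼───┼───┤     ┃    ┃       
┃■■■■┃│ 1 │ 2 │ 3 │ - │     ┃    ┃       
┃■■■■┃├───┼───┼───┼───┤     ┃    ┃       
┃■■■■┃│ 0 │ . │ = │ + │     ┃    ┃       
┃■■■■┃├───┼───┼───┼───┤     ┃    ┃       
┃■■1■┃│ C │ MC│ MR│ M+│     ┃    ┃       
┃■■■■┗━━━━━━━━━━━━━━━━━━━━━━┛    ┃       
┗━━━━━━━━━━━━━━━━━━━━━━━━━━━━━━━━┛       
┃                             ┃          
┗━━━━━━━━━━━━━━━━━━━━━━━━━━━━━┛          
                                         
                                         


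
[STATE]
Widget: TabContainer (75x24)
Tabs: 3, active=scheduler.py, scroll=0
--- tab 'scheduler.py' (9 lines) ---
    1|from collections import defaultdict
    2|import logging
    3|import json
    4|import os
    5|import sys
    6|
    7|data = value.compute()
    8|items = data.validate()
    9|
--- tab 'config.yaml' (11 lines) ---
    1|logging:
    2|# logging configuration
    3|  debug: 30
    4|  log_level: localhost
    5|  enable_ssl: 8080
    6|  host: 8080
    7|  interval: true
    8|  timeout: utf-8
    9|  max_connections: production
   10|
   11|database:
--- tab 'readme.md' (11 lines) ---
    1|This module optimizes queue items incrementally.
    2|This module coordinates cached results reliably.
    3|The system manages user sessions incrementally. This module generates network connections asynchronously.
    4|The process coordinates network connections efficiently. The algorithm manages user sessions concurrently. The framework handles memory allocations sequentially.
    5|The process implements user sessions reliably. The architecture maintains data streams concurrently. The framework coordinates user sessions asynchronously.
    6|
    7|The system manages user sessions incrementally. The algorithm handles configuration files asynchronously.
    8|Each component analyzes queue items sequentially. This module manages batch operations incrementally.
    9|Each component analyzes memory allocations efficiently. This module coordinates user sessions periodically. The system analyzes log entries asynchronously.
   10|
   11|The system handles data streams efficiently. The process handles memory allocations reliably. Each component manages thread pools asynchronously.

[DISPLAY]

[scheduler.py]│ config.yaml │ readme.md                                    
───────────────────────────────────────────────────────────────────────────
from collections import defaultdict                                        
import logging                                                             
import json                                                                
import os                                                                  
import sys                                                                 
                                                                           
data = value.compute()                                                     
items = data.validate()                                                    
                                                                           
                                                                           
                                                                           
                                                                           
                                                                           
                                                                           
                                                                           
                                                                           
                                                                           
                                                                           
                                                                           
                                                                           
                                                                           
                                                                           


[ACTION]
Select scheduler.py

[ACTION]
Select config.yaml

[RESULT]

 scheduler.py │[config.yaml]│ readme.md                                    
───────────────────────────────────────────────────────────────────────────
logging:                                                                   
# logging configuration                                                    
  debug: 30                                                                
  log_level: localhost                                                     
  enable_ssl: 8080                                                         
  host: 8080                                                               
  interval: true                                                           
  timeout: utf-8                                                           
  max_connections: production                                              
                                                                           
database:                                                                  
                                                                           
                                                                           
                                                                           
                                                                           
                                                                           
                                                                           
                                                                           
                                                                           
                                                                           
                                                                           
                                                                           


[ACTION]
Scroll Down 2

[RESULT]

 scheduler.py │[config.yaml]│ readme.md                                    
───────────────────────────────────────────────────────────────────────────
  debug: 30                                                                
  log_level: localhost                                                     
  enable_ssl: 8080                                                         
  host: 8080                                                               
  interval: true                                                           
  timeout: utf-8                                                           
  max_connections: production                                              
                                                                           
database:                                                                  
                                                                           
                                                                           
                                                                           
                                                                           
                                                                           
                                                                           
                                                                           
                                                                           
                                                                           
                                                                           
                                                                           
                                                                           
                                                                           


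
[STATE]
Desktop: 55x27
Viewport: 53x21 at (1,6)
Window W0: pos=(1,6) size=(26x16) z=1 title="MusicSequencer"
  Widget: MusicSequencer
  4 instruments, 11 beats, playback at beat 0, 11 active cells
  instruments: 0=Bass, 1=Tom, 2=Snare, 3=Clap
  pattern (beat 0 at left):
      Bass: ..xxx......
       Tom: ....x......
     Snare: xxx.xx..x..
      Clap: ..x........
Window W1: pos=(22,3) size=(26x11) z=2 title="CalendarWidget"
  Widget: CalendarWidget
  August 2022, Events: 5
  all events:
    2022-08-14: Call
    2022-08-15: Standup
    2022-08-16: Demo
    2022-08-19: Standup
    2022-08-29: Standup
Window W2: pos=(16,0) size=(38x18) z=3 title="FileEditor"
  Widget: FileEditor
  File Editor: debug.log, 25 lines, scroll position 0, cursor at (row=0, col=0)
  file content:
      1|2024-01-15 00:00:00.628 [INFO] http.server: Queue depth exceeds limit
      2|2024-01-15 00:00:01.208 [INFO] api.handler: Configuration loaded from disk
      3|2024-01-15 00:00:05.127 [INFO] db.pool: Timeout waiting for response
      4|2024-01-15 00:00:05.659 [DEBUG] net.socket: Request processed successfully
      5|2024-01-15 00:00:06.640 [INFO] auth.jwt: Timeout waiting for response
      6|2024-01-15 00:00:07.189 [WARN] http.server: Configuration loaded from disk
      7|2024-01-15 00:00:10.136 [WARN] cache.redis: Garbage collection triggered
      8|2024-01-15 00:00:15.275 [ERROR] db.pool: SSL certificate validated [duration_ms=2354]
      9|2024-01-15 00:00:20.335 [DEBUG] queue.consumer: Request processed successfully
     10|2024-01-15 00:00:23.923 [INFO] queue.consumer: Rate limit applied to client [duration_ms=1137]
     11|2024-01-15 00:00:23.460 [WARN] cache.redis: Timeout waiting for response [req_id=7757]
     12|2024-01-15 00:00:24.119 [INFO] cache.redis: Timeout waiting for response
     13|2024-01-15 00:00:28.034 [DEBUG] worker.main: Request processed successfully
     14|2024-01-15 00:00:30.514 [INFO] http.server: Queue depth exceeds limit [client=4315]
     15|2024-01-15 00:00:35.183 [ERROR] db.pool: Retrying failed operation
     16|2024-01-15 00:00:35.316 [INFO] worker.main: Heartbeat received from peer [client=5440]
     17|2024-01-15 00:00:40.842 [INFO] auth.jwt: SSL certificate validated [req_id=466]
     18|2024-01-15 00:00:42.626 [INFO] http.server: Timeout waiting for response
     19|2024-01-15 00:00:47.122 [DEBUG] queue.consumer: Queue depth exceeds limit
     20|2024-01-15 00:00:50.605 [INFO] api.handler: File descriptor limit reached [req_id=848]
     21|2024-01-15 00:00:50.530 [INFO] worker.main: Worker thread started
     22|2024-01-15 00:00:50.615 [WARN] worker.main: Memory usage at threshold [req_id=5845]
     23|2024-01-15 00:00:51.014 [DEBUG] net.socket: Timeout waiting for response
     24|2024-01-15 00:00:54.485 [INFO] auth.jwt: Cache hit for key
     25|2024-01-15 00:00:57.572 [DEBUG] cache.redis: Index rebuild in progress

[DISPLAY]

┏━━━━━━━━━━━━━━┃2024-01-15 00:00:05.659 [DEBUG] net░┃
┃ MusicSequence┃2024-01-15 00:00:06.640 [INFO] auth░┃
┠──────────────┃2024-01-15 00:00:07.189 [WARN] http░┃
┃      ▼1234567┃2024-01-15 00:00:10.136 [WARN] cach░┃
┃  Bass··███···┃2024-01-15 00:00:15.275 [ERROR] db.░┃
┃   Tom····█···┃2024-01-15 00:00:20.335 [DEBUG] que░┃
┃ Snare███·██··┃2024-01-15 00:00:23.923 [INFO] queu░┃
┃  Clap··█·····┃2024-01-15 00:00:23.460 [WARN] cach░┃
┃              ┃2024-01-15 00:00:24.119 [INFO] cach░┃
┃              ┃2024-01-15 00:00:28.034 [DEBUG] wor░┃
┃              ┃2024-01-15 00:00:30.514 [INFO] http▼┃
┃              ┗━━━━━━━━━━━━━━━━━━━━━━━━━━━━━━━━━━━━┛
┃                        ┃                           
┃                        ┃                           
┃                        ┃                           
┗━━━━━━━━━━━━━━━━━━━━━━━━┛                           
                                                     
                                                     
                                                     
                                                     
                                                     


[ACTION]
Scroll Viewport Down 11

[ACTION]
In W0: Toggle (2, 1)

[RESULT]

┏━━━━━━━━━━━━━━┃2024-01-15 00:00:05.659 [DEBUG] net░┃
┃ MusicSequence┃2024-01-15 00:00:06.640 [INFO] auth░┃
┠──────────────┃2024-01-15 00:00:07.189 [WARN] http░┃
┃      ▼1234567┃2024-01-15 00:00:10.136 [WARN] cach░┃
┃  Bass··███···┃2024-01-15 00:00:15.275 [ERROR] db.░┃
┃   Tom····█···┃2024-01-15 00:00:20.335 [DEBUG] que░┃
┃ Snare█·█·██··┃2024-01-15 00:00:23.923 [INFO] queu░┃
┃  Clap··█·····┃2024-01-15 00:00:23.460 [WARN] cach░┃
┃              ┃2024-01-15 00:00:24.119 [INFO] cach░┃
┃              ┃2024-01-15 00:00:28.034 [DEBUG] wor░┃
┃              ┃2024-01-15 00:00:30.514 [INFO] http▼┃
┃              ┗━━━━━━━━━━━━━━━━━━━━━━━━━━━━━━━━━━━━┛
┃                        ┃                           
┃                        ┃                           
┃                        ┃                           
┗━━━━━━━━━━━━━━━━━━━━━━━━┛                           
                                                     
                                                     
                                                     
                                                     
                                                     


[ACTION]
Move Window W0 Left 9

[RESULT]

━━━━━━━━━━━━━━━┃2024-01-15 00:00:05.659 [DEBUG] net░┃
 MusicSequencer┃2024-01-15 00:00:06.640 [INFO] auth░┃
───────────────┃2024-01-15 00:00:07.189 [WARN] http░┃
      ▼12345678┃2024-01-15 00:00:10.136 [WARN] cach░┃
  Bass··███····┃2024-01-15 00:00:15.275 [ERROR] db.░┃
   Tom····█····┃2024-01-15 00:00:20.335 [DEBUG] que░┃
 Snare█·█·██··█┃2024-01-15 00:00:23.923 [INFO] queu░┃
  Clap··█······┃2024-01-15 00:00:23.460 [WARN] cach░┃
               ┃2024-01-15 00:00:24.119 [INFO] cach░┃
               ┃2024-01-15 00:00:28.034 [DEBUG] wor░┃
               ┃2024-01-15 00:00:30.514 [INFO] http▼┃
               ┗━━━━━━━━━━━━━━━━━━━━━━━━━━━━━━━━━━━━┛
                        ┃                            
                        ┃                            
                        ┃                            
━━━━━━━━━━━━━━━━━━━━━━━━┛                            
                                                     
                                                     
                                                     
                                                     
                                                     


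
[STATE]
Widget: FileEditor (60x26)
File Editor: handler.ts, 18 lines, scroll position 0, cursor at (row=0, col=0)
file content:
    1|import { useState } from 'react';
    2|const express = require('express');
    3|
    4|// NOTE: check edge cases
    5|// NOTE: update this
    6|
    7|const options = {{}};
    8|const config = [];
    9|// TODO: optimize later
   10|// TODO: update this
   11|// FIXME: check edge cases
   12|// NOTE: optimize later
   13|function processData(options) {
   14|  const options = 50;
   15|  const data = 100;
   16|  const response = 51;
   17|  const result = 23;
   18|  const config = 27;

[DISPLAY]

█mport { useState } from 'react';                          ▲
const express = require('express');                        █
                                                           ░
// NOTE: check edge cases                                  ░
// NOTE: update this                                       ░
                                                           ░
const options = {{}};                                      ░
const config = [];                                         ░
// TODO: optimize later                                    ░
// TODO: update this                                       ░
// FIXME: check edge cases                                 ░
// NOTE: optimize later                                    ░
function processData(options) {                            ░
  const options = 50;                                      ░
  const data = 100;                                        ░
  const response = 51;                                     ░
  const result = 23;                                       ░
  const config = 27;                                       ░
                                                           ░
                                                           ░
                                                           ░
                                                           ░
                                                           ░
                                                           ░
                                                           ░
                                                           ▼


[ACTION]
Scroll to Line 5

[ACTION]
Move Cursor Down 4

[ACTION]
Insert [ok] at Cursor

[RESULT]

import { useState } from 'react';                          ▲
const express = require('express');                        █
                                                           ░
// NOTE: check edge cases                                  ░
ok█/ NOTE: update this                                     ░
                                                           ░
const options = {{}};                                      ░
const config = [];                                         ░
// TODO: optimize later                                    ░
// TODO: update this                                       ░
// FIXME: check edge cases                                 ░
// NOTE: optimize later                                    ░
function processData(options) {                            ░
  const options = 50;                                      ░
  const data = 100;                                        ░
  const response = 51;                                     ░
  const result = 23;                                       ░
  const config = 27;                                       ░
                                                           ░
                                                           ░
                                                           ░
                                                           ░
                                                           ░
                                                           ░
                                                           ░
                                                           ▼
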